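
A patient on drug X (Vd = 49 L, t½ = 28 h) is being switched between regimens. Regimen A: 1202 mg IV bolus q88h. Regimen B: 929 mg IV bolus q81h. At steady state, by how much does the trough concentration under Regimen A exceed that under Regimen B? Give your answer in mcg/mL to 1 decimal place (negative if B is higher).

Regimen A: f = (1/2)^(88/28) ≈ 0.1132; Cmin,ss = (1202/49)·f/(1−f) ≈ 3.131 mcg/mL.
Regimen B: f = (1/2)^(81/28) ≈ 0.1346; Cmin,ss = (929/49)·f/(1−f) ≈ 2.949 mcg/mL.
Difference ≈ 3.131 − 2.949 ≈ 0.182 mcg/mL.

0.2 mcg/mL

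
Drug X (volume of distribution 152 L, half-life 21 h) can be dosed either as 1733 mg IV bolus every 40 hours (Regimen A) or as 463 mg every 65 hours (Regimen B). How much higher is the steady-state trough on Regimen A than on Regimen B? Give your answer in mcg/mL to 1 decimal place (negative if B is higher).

Regimen A: f = (1/2)^(40/21) ≈ 0.2671; Cmin,ss = (1733/152)·f/(1−f) ≈ 4.155 mcg/mL.
Regimen B: f = (1/2)^(65/21) ≈ 0.1170; Cmin,ss = (463/152)·f/(1−f) ≈ 0.404 mcg/mL.
Difference ≈ 4.155 − 0.404 ≈ 3.751 mcg/mL.

3.8 mcg/mL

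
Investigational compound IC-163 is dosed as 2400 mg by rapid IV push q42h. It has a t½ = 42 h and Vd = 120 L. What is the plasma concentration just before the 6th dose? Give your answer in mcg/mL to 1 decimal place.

f = (1/2)^(τ/t½) = (1/2)^(42/42) ≈ 0.5000.
C₀ = D/Vd = 2400/120 ≈ 20.000 mcg/mL.
Before the 6th dose, 5 doses have been given. Superposition: Cmin = C₀·(f + f² + … + f^5).
≈ 20.000 × (0.5000 + 0.2500 + 0.1250 + 0.0625 + 0.0313) ≈ 20.000 × 0.9688 ≈ 19.376 mcg/mL.

19.4 mcg/mL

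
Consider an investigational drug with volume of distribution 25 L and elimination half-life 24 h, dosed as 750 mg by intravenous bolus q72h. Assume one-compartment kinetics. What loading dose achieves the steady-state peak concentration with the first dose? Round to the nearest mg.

f = (1/2)^(72/24) ≈ 0.125000; accumulation ratio R = 1/(1−f) ≈ 1.14286.
Loading dose to hit Cmax,ss on first dose: D_load = D_maint·R ≈ 750 × 1.14286 ≈ 857.14 mg.

857 mg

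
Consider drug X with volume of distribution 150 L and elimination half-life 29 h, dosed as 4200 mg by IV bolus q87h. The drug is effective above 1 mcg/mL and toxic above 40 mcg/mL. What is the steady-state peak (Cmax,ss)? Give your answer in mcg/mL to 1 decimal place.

32.0 mcg/mL

τ = 87 h = 3 half-lives, so f = (1/2)^3 = 0.125.
At steady state, R = 1/(1 − 0.125) = 8/7.
Single-dose peak C₀ = D/Vd = 4200/150 = 28 mcg/mL.
Steady-state peak Cmax,ss = C₀·R = 28 × 8/7 ≈ 32.000 mcg/mL.
Peak 32.0 mcg/mL vs MTC 40 mcg/mL: below toxic threshold.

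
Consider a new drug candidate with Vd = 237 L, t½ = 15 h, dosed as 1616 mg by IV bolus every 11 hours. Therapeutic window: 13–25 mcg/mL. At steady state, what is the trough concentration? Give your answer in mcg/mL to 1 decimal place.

10.3 mcg/mL

Over one 11-h interval, 11/15 ≈ 0.73333 half-lives elapse, leaving f ≈ 0.6015 of each dose.
Single-dose peak C₀ = D/Vd = 1616/237 ≈ 6.819 mcg/mL.
Steady-state trough Cmin,ss = C₀·f/(1−f) ≈ 6.819 × 0.6015/0.3985 ≈ 10.293 mcg/mL.
Trough 10.3 mcg/mL vs MEC 13 mcg/mL: subtherapeutic.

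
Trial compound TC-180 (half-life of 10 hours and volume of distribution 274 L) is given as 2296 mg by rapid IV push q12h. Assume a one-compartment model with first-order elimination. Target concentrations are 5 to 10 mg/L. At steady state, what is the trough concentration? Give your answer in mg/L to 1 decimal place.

Over one 12-h interval, 12/10 ≈ 1.2 half-lives elapse, leaving f ≈ 0.4353 of each dose.
Each bolus raises the concentration by D/Vd = 2296/274 ≈ 8.380 mg/L.
Steady-state trough Cmin,ss = C₀·f/(1−f) ≈ 8.380 × 0.4353/0.5647 ≈ 6.460 mg/L.
Trough 6.5 mg/L vs MEC 5 mg/L: adequate.

6.5 mg/L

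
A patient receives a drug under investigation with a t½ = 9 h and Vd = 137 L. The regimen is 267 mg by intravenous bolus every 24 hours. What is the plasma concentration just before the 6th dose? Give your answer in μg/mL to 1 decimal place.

f = (1/2)^(τ/t½) = (1/2)^(24/9) ≈ 0.1575.
C₀ = D/Vd = 267/137 ≈ 1.949 μg/mL.
Before the 6th dose, 5 doses have been given. Superposition: Cmin = C₀·(f + f² + … + f^5).
≈ 1.949 × (0.1575 + 0.0248 + 0.0039 + 0.0006 + 0.0001) ≈ 1.949 × 0.1869 ≈ 0.364 μg/mL.

0.4 μg/mL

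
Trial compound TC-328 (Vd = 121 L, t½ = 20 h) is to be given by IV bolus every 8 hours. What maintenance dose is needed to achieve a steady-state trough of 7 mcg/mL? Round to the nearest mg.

τ/t½ = 8/20 ≈ 0.4, so f = (1/2)^(8/20) ≈ 0.757858.
Cmin,ss = (D/Vd)·f/(1−f), so D = Cmin,ss·Vd·(1−f)/f.
D = 7 × 121 × (1−f)/f ≈ 7 × 121 × 0.31951 ≈ 270.62 mg.

271 mg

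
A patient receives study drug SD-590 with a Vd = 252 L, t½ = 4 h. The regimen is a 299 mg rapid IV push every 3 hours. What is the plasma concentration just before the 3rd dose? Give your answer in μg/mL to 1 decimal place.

f = (1/2)^(τ/t½) = (1/2)^(3/4) ≈ 0.5946.
C₀ = D/Vd = 299/252 ≈ 1.187 μg/mL.
Before the 3rd dose, 2 doses have been given. Superposition: Cmin = C₀·(f + f²).
≈ 1.187 × (0.5946 + 0.3535) ≈ 1.187 × 0.9481 ≈ 1.125 μg/mL.

1.1 μg/mL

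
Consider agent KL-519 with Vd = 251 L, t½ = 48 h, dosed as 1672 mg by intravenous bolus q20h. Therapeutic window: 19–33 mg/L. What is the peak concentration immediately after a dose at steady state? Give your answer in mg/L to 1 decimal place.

26.6 mg/L

Over one 20-h interval, 20/48 ≈ 0.41667 half-lives elapse, leaving f ≈ 0.7492 of each dose.
At steady state, accumulation factor R = 1/(1 − e^(−kτ)) ≈ 3.9872.
Each bolus raises the concentration by D/Vd = 1672/251 ≈ 6.661 mg/L.
Steady-state peak Cmax,ss = C₀·R ≈ 6.661 × 3.9872 ≈ 26.559 mg/L.
Peak 26.6 mg/L vs MTC 33 mg/L: below toxic threshold.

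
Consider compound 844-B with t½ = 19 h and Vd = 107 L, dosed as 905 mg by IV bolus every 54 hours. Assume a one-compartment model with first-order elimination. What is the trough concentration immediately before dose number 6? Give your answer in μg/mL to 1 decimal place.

f = (1/2)^(τ/t½) = (1/2)^(54/19) ≈ 0.1395.
C₀ = D/Vd = 905/107 ≈ 8.458 μg/mL.
Before the 6th dose, 5 doses have been given. Superposition: Cmin = C₀·(f + f² + … + f^5).
≈ 8.458 × (0.1395 + 0.0195 + 0.0027 + 0.0004 + 0.0001) ≈ 8.458 × 0.1622 ≈ 1.372 μg/mL.

1.4 μg/mL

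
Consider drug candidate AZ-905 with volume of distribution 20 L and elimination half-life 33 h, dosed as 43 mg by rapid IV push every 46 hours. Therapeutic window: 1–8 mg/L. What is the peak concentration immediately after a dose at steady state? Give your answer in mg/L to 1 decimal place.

3.5 mg/L

k = ln2/t½ = ln2/33 ≈ 0.021004 h⁻¹; fraction remaining f = e^(−kτ) = e^(−0.021004×46) ≈ 0.3805.
At steady state, accumulation factor R = 1/(1 − e^(−kτ)) ≈ 1.6142.
Single-dose peak C₀ = D/Vd = 43/20 ≈ 2.150 mg/L.
Cmax,ss = C₀/(1 − f) ≈ 2.150/0.6195 ≈ 3.471 mg/L.
Peak 3.5 mg/L vs MTC 8 mg/L: below toxic threshold.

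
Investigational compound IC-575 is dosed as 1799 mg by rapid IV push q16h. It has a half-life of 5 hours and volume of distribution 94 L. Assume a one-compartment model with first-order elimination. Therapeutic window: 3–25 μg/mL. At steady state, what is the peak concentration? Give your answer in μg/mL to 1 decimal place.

21.5 μg/mL

τ/t½ = 16/5 ≈ 3.2, so fraction remaining f = (1/2)^(16/5) ≈ 0.1088.
At steady state, accumulation factor R = 1/(1 − e^(−kτ)) ≈ 1.1221.
Single-dose peak C₀ = D/Vd = 1799/94 ≈ 19.138 μg/mL.
Steady-state peak Cmax,ss = C₀·R ≈ 19.138 × 1.1221 ≈ 21.475 μg/mL.
Peak 21.5 μg/mL vs MTC 25 μg/mL: below toxic threshold.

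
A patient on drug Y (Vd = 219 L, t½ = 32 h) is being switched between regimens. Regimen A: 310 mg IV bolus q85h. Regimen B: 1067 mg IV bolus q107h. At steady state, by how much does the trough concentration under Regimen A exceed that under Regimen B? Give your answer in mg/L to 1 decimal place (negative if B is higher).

-0.3 mg/L

Regimen A: f = (1/2)^(85/32) ≈ 0.1586; Cmin,ss = (310/219)·f/(1−f) ≈ 0.267 mg/L.
Regimen B: f = (1/2)^(107/32) ≈ 0.0985; Cmin,ss = (1067/219)·f/(1−f) ≈ 0.532 mg/L.
Difference ≈ 0.267 − 0.532 ≈ -0.265 mg/L.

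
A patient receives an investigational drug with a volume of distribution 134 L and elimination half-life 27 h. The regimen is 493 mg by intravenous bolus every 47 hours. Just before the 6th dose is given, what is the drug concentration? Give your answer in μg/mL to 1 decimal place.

1.6 μg/mL

f = (1/2)^(τ/t½) = (1/2)^(47/27) ≈ 0.2992.
C₀ = D/Vd = 493/134 ≈ 3.679 μg/mL.
Before the 6th dose, 5 doses have been given. Superposition: Cmin = C₀·(f + f² + … + f^5).
≈ 3.679 × (0.2992 + 0.0895 + 0.0268 + 0.0080 + 0.0024) ≈ 3.679 × 0.4259 ≈ 1.567 μg/mL.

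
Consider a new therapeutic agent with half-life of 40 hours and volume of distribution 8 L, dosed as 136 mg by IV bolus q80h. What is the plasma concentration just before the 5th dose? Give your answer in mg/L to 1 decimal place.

5.6 mg/L

f = (1/2)^(τ/t½) = (1/2)^(80/40) ≈ 0.2500.
C₀ = D/Vd = 136/8 ≈ 17.000 mg/L.
Before the 5th dose, 4 doses have been given. Superposition: Cmin = C₀·(f + f² + … + f^4).
≈ 17.000 × (0.2500 + 0.0625 + 0.0156 + 0.0039) ≈ 17.000 × 0.3320 ≈ 5.644 mg/L.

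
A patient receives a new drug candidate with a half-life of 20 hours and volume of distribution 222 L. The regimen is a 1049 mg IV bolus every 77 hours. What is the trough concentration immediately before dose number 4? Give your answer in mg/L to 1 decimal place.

f = (1/2)^(τ/t½) = (1/2)^(77/20) ≈ 0.0693.
C₀ = D/Vd = 1049/222 ≈ 4.725 mg/L.
Before the 4th dose, 3 doses have been given. Superposition: Cmin = C₀·(f + f² + … + f^3).
≈ 4.725 × (0.0693 + 0.0048 + 0.0003) ≈ 4.725 × 0.0744 ≈ 0.352 mg/L.

0.4 mg/L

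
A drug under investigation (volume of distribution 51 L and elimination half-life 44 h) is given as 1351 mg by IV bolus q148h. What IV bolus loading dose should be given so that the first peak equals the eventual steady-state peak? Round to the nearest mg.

1496 mg

f = (1/2)^(148/44) ≈ 0.097150; accumulation ratio R = 1/(1−f) ≈ 1.10760.
Loading dose to hit Cmax,ss on first dose: D_load = D_maint·R ≈ 1351 × 1.10760 ≈ 1496.37 mg.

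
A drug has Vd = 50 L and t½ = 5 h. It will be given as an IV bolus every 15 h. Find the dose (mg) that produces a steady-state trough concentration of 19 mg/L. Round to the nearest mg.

6650 mg

τ/t½ = 15/5 ≈ 3, so f = (1/2)^(15/5) ≈ 0.125000.
Cmin,ss = (D/Vd)·f/(1−f), so D = Cmin,ss·Vd·(1−f)/f.
D = 19 × 50 × (1−f)/f ≈ 19 × 50 × 7.00000 ≈ 6650.00 mg.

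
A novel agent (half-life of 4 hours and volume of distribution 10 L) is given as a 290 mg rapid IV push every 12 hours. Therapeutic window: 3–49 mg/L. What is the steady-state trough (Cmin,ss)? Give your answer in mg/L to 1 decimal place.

The dosing interval is 3 half-lives, so f = 2^(−3) = 0.125.
At steady state, R = 1/(1 − 0.125) = 8/7.
Single-dose peak C₀ = D/Vd = 290/10 = 29 mg/L.
Steady-state peak Cmax,ss = C₀·R = 29 × 8/7 ≈ 33.143 mg/L.
Steady-state trough Cmin,ss = Cmax,ss·f ≈ 33.143 × 0.125 ≈ 4.143 mg/L.
Trough 4.1 mg/L vs MEC 3 mg/L: adequate.

4.1 mg/L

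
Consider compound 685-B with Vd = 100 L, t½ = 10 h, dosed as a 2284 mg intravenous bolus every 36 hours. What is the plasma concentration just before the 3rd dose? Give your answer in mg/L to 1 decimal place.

2.0 mg/L

f = (1/2)^(τ/t½) = (1/2)^(36/10) ≈ 0.0825.
C₀ = D/Vd = 2284/100 ≈ 22.840 mg/L.
Before the 3rd dose, 2 doses have been given. Superposition: Cmin = C₀·(f + f²).
≈ 22.840 × (0.0825 + 0.0068) ≈ 22.840 × 0.0893 ≈ 2.040 mg/L.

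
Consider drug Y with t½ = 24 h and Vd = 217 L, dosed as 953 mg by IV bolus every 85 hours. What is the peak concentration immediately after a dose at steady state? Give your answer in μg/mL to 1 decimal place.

4.8 μg/mL

τ/t½ = 85/24 ≈ 3.5417, so fraction remaining f = (1/2)^(85/24) ≈ 0.0859.
Accumulation ratio R = 1/(1 − f) ≈ 1/0.9141 ≈ 1.0940.
Each bolus raises the concentration by D/Vd = 953/217 ≈ 4.392 μg/mL.
Cmax,ss = C₀/(1 − f) ≈ 4.392/0.9141 ≈ 4.805 μg/mL.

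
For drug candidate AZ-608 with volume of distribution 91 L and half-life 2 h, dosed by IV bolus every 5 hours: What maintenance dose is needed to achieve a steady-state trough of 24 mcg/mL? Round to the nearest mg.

10171 mg

τ/t½ = 5/2 ≈ 2.5, so f = (1/2)^(5/2) ≈ 0.176777.
Cmin,ss = (D/Vd)·f/(1−f), so D = Cmin,ss·Vd·(1−f)/f.
D = 24 × 91 × (1−f)/f ≈ 24 × 91 × 4.65684 ≈ 10170.54 mg.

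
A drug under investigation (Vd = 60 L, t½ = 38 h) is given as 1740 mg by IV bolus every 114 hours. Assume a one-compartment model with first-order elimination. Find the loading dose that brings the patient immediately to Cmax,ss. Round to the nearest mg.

1989 mg

f = (1/2)^(114/38) ≈ 0.125000; accumulation ratio R = 1/(1−f) ≈ 1.14286.
Loading dose to hit Cmax,ss on first dose: D_load = D_maint·R ≈ 1740 × 1.14286 ≈ 1988.58 mg.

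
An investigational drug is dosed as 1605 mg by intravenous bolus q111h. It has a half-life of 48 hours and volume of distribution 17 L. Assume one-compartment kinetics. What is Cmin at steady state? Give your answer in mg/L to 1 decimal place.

23.8 mg/L

τ/t½ = 111/48 ≈ 2.3125, so fraction remaining f = (1/2)^(111/48) ≈ 0.2013.
At steady state, accumulation factor R = 1/(1 − e^(−kτ)) ≈ 1.2520.
Single-dose peak C₀ = D/Vd = 1605/17 ≈ 94.412 mg/L.
Steady-state peak Cmax,ss = C₀·R ≈ 94.412 × 1.2520 ≈ 118.204 mg/L.
Steady-state trough Cmin,ss = Cmax,ss·f ≈ 118.204 × 0.2013 ≈ 23.794 mg/L.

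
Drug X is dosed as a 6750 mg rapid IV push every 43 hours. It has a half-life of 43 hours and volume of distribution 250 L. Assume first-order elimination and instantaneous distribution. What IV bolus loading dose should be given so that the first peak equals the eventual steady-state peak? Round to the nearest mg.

13500 mg

f = (1/2)^(43/43) ≈ 0.500000; accumulation ratio R = 1/(1−f) ≈ 2.00000.
Loading dose to hit Cmax,ss on first dose: D_load = D_maint·R ≈ 6750 × 2.00000 ≈ 13500.00 mg.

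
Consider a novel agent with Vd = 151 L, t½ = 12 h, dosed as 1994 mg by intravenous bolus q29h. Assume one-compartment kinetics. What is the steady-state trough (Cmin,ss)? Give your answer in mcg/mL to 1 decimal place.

k = ln2/t½ = ln2/12 ≈ 0.057762 h⁻¹; fraction remaining f = e^(−kτ) = e^(−0.057762×29) ≈ 0.1873.
At steady state, accumulation factor R = 1/(1 − e^(−kτ)) ≈ 1.2305.
Single-dose peak C₀ = D/Vd = 1994/151 ≈ 13.205 mcg/mL.
Steady-state peak Cmax,ss = C₀·R ≈ 13.205 × 1.2305 ≈ 16.249 mcg/mL.
Steady-state trough Cmin,ss = Cmax,ss·f ≈ 16.249 × 0.1873 ≈ 3.043 mcg/mL.

3.0 mcg/mL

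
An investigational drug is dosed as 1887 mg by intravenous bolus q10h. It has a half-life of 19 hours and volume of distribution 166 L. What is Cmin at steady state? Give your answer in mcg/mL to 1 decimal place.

25.8 mcg/mL

k = ln2/t½ = ln2/19 ≈ 0.036481 h⁻¹; fraction remaining f = e^(−kτ) = e^(−0.036481×10) ≈ 0.6943.
Each bolus raises the concentration by D/Vd = 1887/166 ≈ 11.367 mcg/mL.
Steady-state trough Cmin,ss = C₀·f/(1−f) ≈ 11.367 × 0.6943/0.3057 ≈ 25.817 mcg/mL.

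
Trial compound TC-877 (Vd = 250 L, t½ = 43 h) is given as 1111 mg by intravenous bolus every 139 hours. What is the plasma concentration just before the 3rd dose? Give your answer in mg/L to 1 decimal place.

0.5 mg/L

f = (1/2)^(τ/t½) = (1/2)^(139/43) ≈ 0.1064.
C₀ = D/Vd = 1111/250 ≈ 4.444 mg/L.
Before the 3rd dose, 2 doses have been given. Superposition: Cmin = C₀·(f + f²).
≈ 4.444 × (0.1064 + 0.0113) ≈ 4.444 × 0.1177 ≈ 0.523 mg/L.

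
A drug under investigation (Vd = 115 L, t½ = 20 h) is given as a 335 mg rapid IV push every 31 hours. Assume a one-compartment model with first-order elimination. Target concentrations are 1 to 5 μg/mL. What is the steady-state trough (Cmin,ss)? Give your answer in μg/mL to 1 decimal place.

k = ln2/t½ = ln2/20 ≈ 0.034657 h⁻¹; fraction remaining f = e^(−kτ) = e^(−0.034657×31) ≈ 0.3415.
At steady state, accumulation factor R = 1/(1 − e^(−kτ)) ≈ 1.5186.
Each bolus raises the concentration by D/Vd = 335/115 ≈ 2.913 μg/mL.
Steady-state peak Cmax,ss = C₀·R ≈ 2.913 × 1.5186 ≈ 4.424 μg/mL.
Steady-state trough Cmin,ss = Cmax,ss·f ≈ 4.424 × 0.3415 ≈ 1.511 μg/mL.
Trough 1.5 μg/mL vs MEC 1 μg/mL: adequate.

1.5 μg/mL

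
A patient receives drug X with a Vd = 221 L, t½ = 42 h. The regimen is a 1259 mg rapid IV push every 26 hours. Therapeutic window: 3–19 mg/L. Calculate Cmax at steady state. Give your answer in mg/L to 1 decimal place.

16.3 mg/L

Over one 26-h interval, 26/42 ≈ 0.61905 half-lives elapse, leaving f ≈ 0.6511 of each dose.
Accumulation ratio R = 1/(1 − f) ≈ 1/0.3489 ≈ 2.8662.
Each bolus raises the concentration by D/Vd = 1259/221 ≈ 5.697 mg/L.
Steady-state peak Cmax,ss = C₀·R ≈ 5.697 × 2.8662 ≈ 16.329 mg/L.
Peak 16.3 mg/L vs MTC 19 mg/L: below toxic threshold.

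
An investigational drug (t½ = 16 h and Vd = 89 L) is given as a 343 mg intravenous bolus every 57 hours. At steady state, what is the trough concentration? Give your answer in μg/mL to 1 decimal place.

0.4 μg/mL

τ/t½ = 57/16 ≈ 3.5625, so fraction remaining f = (1/2)^(57/16) ≈ 0.0846.
Accumulation ratio R = 1/(1 − f) ≈ 1/0.9154 ≈ 1.0924.
Each bolus raises the concentration by D/Vd = 343/89 ≈ 3.854 μg/mL.
Steady-state peak Cmax,ss = C₀·R ≈ 3.854 × 1.0924 ≈ 4.210 μg/mL.
One interval later, Cmin,ss = Cmax,ss·e^(−kτ) ≈ 4.210 × 0.0846 ≈ 0.356 μg/mL.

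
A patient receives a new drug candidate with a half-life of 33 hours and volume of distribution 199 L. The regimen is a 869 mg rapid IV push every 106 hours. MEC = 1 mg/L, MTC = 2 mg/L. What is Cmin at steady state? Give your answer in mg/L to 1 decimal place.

0.5 mg/L

Over one 106-h interval, 106/33 ≈ 3.2121 half-lives elapse, leaving f ≈ 0.1079 of each dose.
At steady state, accumulation factor R = 1/(1 − e^(−kτ)) ≈ 1.1210.
Single-dose peak C₀ = D/Vd = 869/199 ≈ 4.367 mg/L.
Cmax,ss = C₀/(1 − f) ≈ 4.367/0.8921 ≈ 4.895 mg/L.
Steady-state trough Cmin,ss = Cmax,ss·f ≈ 4.895 × 0.1079 ≈ 0.528 mg/L.
Trough 0.5 mg/L vs MEC 1 mg/L: subtherapeutic.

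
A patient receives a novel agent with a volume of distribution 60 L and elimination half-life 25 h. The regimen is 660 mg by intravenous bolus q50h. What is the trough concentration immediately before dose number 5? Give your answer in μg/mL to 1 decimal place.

3.7 μg/mL

f = (1/2)^(τ/t½) = (1/2)^(50/25) ≈ 0.2500.
C₀ = D/Vd = 660/60 ≈ 11.000 μg/mL.
Before the 5th dose, 4 doses have been given. Superposition: Cmin = C₀·(f + f² + … + f^4).
≈ 11.000 × (0.2500 + 0.0625 + 0.0156 + 0.0039) ≈ 11.000 × 0.3320 ≈ 3.652 μg/mL.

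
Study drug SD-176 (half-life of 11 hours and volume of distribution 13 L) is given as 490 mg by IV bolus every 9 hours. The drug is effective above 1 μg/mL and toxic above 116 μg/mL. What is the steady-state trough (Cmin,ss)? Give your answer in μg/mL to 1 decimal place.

49.4 μg/mL

Over one 9-h interval, 9/11 ≈ 0.81818 half-lives elapse, leaving f ≈ 0.5672 of each dose.
Accumulation ratio R = 1/(1 − f) ≈ 1/0.4328 ≈ 2.3105.
Single-dose peak C₀ = D/Vd = 490/13 ≈ 37.692 μg/mL.
Steady-state peak Cmax,ss = C₀·R ≈ 37.692 × 2.3105 ≈ 87.087 μg/mL.
One interval later, Cmin,ss = Cmax,ss·e^(−kτ) ≈ 87.087 × 0.5672 ≈ 49.396 μg/mL.
Trough 49.4 μg/mL vs MEC 1 μg/mL: adequate.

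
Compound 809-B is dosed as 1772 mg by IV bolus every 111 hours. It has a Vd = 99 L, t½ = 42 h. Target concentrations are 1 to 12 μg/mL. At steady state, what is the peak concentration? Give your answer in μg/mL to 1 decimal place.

21.3 μg/mL

k = ln2/t½ = ln2/42 ≈ 0.016504 h⁻¹; fraction remaining f = e^(−kτ) = e^(−0.016504×111) ≈ 0.1601.
Accumulation ratio R = 1/(1 − f) ≈ 1/0.8399 ≈ 1.1906.
Single-dose peak C₀ = D/Vd = 1772/99 ≈ 17.899 μg/mL.
Steady-state peak Cmax,ss = C₀·R ≈ 17.899 × 1.1906 ≈ 21.311 μg/mL.
Peak 21.3 μg/mL vs MTC 12 μg/mL: exceeds toxic threshold.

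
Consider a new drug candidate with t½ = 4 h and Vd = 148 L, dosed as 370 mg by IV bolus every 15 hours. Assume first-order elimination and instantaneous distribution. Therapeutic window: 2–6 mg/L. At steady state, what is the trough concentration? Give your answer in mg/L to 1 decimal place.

τ/t½ = 15/4 ≈ 3.75, so fraction remaining f = (1/2)^(15/4) ≈ 0.0743.
At steady state, accumulation factor R = 1/(1 − e^(−kτ)) ≈ 1.0803.
Single-dose peak C₀ = D/Vd = 370/148 ≈ 2.500 mg/L.
Steady-state peak Cmax,ss = C₀·R ≈ 2.500 × 1.0803 ≈ 2.701 mg/L.
One interval later, Cmin,ss = Cmax,ss·e^(−kτ) ≈ 2.701 × 0.0743 ≈ 0.201 mg/L.
Trough 0.2 mg/L vs MEC 2 mg/L: subtherapeutic.

0.2 mg/L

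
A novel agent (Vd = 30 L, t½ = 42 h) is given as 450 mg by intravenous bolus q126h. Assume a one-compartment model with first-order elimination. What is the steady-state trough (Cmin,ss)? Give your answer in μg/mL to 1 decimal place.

τ = 126 h = 3 half-lives, so f = (1/2)^3 = 0.125.
At steady state, R = 1/(1 − 0.125) = 8/7.
Single-dose peak C₀ = D/Vd = 450/30 = 15 μg/mL.
Steady-state peak Cmax,ss = C₀·R = 15 × 8/7 ≈ 17.143 μg/mL.
Steady-state trough Cmin,ss = Cmax,ss·f ≈ 17.143 × 0.125 ≈ 2.143 μg/mL.

2.1 μg/mL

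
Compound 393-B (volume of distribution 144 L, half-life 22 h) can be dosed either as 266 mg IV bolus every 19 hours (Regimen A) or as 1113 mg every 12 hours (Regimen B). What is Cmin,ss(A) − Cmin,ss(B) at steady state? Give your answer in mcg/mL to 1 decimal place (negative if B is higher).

Regimen A: f = (1/2)^(19/22) ≈ 0.5496; Cmin,ss = (266/144)·f/(1−f) ≈ 2.254 mcg/mL.
Regimen B: f = (1/2)^(12/22) ≈ 0.6852; Cmin,ss = (1113/144)·f/(1−f) ≈ 16.823 mcg/mL.
Difference ≈ 2.254 − 16.823 ≈ -14.569 mcg/mL.

-14.6 mcg/mL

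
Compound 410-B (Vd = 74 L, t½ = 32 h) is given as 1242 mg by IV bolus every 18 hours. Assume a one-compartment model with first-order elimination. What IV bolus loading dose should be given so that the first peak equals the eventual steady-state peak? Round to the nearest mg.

3847 mg

f = (1/2)^(18/32) ≈ 0.677128; accumulation ratio R = 1/(1−f) ≈ 3.09720.
Loading dose to hit Cmax,ss on first dose: D_load = D_maint·R ≈ 1242 × 3.09720 ≈ 3846.72 mg.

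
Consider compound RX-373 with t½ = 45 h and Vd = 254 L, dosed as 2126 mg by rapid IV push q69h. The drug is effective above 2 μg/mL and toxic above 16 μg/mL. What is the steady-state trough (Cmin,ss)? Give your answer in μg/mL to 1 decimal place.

4.4 μg/mL

k = ln2/t½ = ln2/45 ≈ 0.015403 h⁻¹; fraction remaining f = e^(−kτ) = e^(−0.015403×69) ≈ 0.3455.
Accumulation ratio R = 1/(1 − f) ≈ 1/0.6545 ≈ 1.5279.
Single-dose peak C₀ = D/Vd = 2126/254 ≈ 8.370 μg/mL.
Cmax,ss = C₀/(1 − f) ≈ 8.370/0.6545 ≈ 12.788 μg/mL.
Steady-state trough Cmin,ss = Cmax,ss·f ≈ 12.788 × 0.3455 ≈ 4.418 μg/mL.
Trough 4.4 μg/mL vs MEC 2 μg/mL: adequate.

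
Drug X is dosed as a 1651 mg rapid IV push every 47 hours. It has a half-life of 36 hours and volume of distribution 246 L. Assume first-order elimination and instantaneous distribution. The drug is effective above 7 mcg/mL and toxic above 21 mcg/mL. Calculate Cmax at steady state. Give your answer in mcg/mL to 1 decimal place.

Over one 47-h interval, 47/36 ≈ 1.3056 half-lives elapse, leaving f ≈ 0.4046 of each dose.
At steady state, accumulation factor R = 1/(1 − e^(−kτ)) ≈ 1.6795.
Each bolus raises the concentration by D/Vd = 1651/246 ≈ 6.711 mcg/mL.
Steady-state peak Cmax,ss = C₀·R ≈ 6.711 × 1.6795 ≈ 11.271 mcg/mL.
Peak 11.3 mcg/mL vs MTC 21 mcg/mL: below toxic threshold.

11.3 mcg/mL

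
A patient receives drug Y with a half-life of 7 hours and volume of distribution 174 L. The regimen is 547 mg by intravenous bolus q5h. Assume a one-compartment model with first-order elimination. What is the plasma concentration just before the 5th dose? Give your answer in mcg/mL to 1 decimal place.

4.2 mcg/mL

f = (1/2)^(τ/t½) = (1/2)^(5/7) ≈ 0.6095.
C₀ = D/Vd = 547/174 ≈ 3.144 mcg/mL.
Before the 5th dose, 4 doses have been given. Superposition: Cmin = C₀·(f + f² + … + f^4).
≈ 3.144 × (0.6095 + 0.3715 + 0.2264 + 0.1380) ≈ 3.144 × 1.3454 ≈ 4.230 mcg/mL.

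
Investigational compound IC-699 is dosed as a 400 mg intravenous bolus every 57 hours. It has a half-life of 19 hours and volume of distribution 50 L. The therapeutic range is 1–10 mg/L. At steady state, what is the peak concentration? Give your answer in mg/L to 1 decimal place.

τ = 57 h = 3 half-lives, so f = (1/2)^3 = 0.125.
Accumulation ratio R = 1/(1 − f) = 1/0.875 = 8/7.
Single-dose peak C₀ = D/Vd = 400/50 = 8 mg/L.
Steady-state peak Cmax,ss = C₀·R = 8 × 8/7 ≈ 9.143 mg/L.
Peak 9.1 mg/L vs MTC 10 mg/L: below toxic threshold.

9.1 mg/L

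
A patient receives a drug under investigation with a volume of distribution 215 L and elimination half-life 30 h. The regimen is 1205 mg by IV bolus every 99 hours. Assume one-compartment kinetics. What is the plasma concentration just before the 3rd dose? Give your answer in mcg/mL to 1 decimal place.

f = (1/2)^(τ/t½) = (1/2)^(99/30) ≈ 0.1015.
C₀ = D/Vd = 1205/215 ≈ 5.605 mcg/mL.
Before the 3rd dose, 2 doses have been given. Superposition: Cmin = C₀·(f + f²).
≈ 5.605 × (0.1015 + 0.0103) ≈ 5.605 × 0.1118 ≈ 0.627 mcg/mL.

0.6 mcg/mL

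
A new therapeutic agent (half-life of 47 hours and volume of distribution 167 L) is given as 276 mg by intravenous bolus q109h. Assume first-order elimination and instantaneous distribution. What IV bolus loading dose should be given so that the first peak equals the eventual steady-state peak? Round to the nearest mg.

345 mg

f = (1/2)^(109/47) ≈ 0.200386; accumulation ratio R = 1/(1−f) ≈ 1.25060.
Loading dose to hit Cmax,ss on first dose: D_load = D_maint·R ≈ 276 × 1.25060 ≈ 345.17 mg.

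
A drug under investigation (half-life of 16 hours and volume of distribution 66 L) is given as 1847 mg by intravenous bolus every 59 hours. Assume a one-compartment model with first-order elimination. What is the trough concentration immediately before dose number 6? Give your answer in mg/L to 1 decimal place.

f = (1/2)^(τ/t½) = (1/2)^(59/16) ≈ 0.0776.
C₀ = D/Vd = 1847/66 ≈ 27.985 mg/L.
Before the 6th dose, 5 doses have been given. Superposition: Cmin = C₀·(f + f² + … + f^5).
≈ 27.985 × (0.0776 + 0.0060 + 0.0005 + 0.0000 + 0.0000) ≈ 27.985 × 0.0841 ≈ 2.354 mg/L.

2.4 mg/L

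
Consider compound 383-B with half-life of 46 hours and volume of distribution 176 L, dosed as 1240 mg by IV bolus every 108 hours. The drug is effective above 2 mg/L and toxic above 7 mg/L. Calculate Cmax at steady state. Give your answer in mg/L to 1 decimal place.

8.8 mg/L

τ/t½ = 108/46 ≈ 2.3478, so fraction remaining f = (1/2)^(108/46) ≈ 0.1964.
Accumulation ratio R = 1/(1 − f) ≈ 1/0.8036 ≈ 1.2444.
Each bolus raises the concentration by D/Vd = 1240/176 ≈ 7.045 mg/L.
Steady-state peak Cmax,ss = C₀·R ≈ 7.045 × 1.2444 ≈ 8.767 mg/L.
Peak 8.8 mg/L vs MTC 7 mg/L: exceeds toxic threshold.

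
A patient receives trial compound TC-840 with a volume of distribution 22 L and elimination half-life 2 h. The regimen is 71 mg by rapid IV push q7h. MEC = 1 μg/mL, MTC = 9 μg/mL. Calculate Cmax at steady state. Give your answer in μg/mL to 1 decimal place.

Over one 7-h interval, 7/2 ≈ 3.5 half-lives elapse, leaving f ≈ 0.0884 of each dose.
Accumulation ratio R = 1/(1 − f) ≈ 1/0.9116 ≈ 1.0970.
Each bolus raises the concentration by D/Vd = 71/22 ≈ 3.227 μg/mL.
Steady-state peak Cmax,ss = C₀·R ≈ 3.227 × 1.0970 ≈ 3.540 μg/mL.
Peak 3.5 μg/mL vs MTC 9 μg/mL: below toxic threshold.

3.5 μg/mL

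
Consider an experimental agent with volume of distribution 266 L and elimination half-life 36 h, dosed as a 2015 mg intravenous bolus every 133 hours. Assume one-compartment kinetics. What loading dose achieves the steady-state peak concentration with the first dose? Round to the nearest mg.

f = (1/2)^(133/36) ≈ 0.077243; accumulation ratio R = 1/(1−f) ≈ 1.08371.
Loading dose to hit Cmax,ss on first dose: D_load = D_maint·R ≈ 2015 × 1.08371 ≈ 2183.68 mg.

2184 mg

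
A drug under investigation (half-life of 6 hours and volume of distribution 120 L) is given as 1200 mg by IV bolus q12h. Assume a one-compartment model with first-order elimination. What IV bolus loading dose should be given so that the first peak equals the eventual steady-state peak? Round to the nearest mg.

1600 mg

f = (1/2)^(12/6) ≈ 0.250000; accumulation ratio R = 1/(1−f) ≈ 1.33333.
Loading dose to hit Cmax,ss on first dose: D_load = D_maint·R ≈ 1200 × 1.33333 ≈ 1600.00 mg.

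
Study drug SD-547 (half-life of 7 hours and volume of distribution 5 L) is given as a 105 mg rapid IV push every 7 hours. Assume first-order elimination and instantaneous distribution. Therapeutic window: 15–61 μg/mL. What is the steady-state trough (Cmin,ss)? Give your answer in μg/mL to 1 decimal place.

The dosing interval is 1 half-life, so f = 2^(−1) = 0.5.
Accumulation ratio R = 1/(1 − f) = 1/0.5 = 2/1.
Single-dose peak C₀ = D/Vd = 105/5 = 21 μg/mL.
Steady-state peak Cmax,ss = C₀·R = 21 × 2/1 ≈ 42.000 μg/mL.
Steady-state trough Cmin,ss = Cmax,ss·f ≈ 42.000 × 0.5 ≈ 21.000 μg/mL.
Trough 21.0 μg/mL vs MEC 15 μg/mL: adequate.

21.0 μg/mL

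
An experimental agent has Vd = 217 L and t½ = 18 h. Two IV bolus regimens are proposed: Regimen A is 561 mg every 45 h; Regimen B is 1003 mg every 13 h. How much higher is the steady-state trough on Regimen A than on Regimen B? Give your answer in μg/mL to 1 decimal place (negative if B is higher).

Regimen A: f = (1/2)^(45/18) ≈ 0.1768; Cmin,ss = (561/217)·f/(1−f) ≈ 0.555 μg/mL.
Regimen B: f = (1/2)^(13/18) ≈ 0.6062; Cmin,ss = (1003/217)·f/(1−f) ≈ 7.115 μg/mL.
Difference ≈ 0.555 − 7.115 ≈ -6.560 μg/mL.

-6.6 μg/mL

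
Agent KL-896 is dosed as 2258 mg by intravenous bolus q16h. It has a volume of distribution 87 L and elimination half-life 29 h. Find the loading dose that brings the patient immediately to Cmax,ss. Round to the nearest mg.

7105 mg

f = (1/2)^(16/29) ≈ 0.682204; accumulation ratio R = 1/(1−f) ≈ 3.14667.
Loading dose to hit Cmax,ss on first dose: D_load = D_maint·R ≈ 2258 × 3.14667 ≈ 7105.18 mg.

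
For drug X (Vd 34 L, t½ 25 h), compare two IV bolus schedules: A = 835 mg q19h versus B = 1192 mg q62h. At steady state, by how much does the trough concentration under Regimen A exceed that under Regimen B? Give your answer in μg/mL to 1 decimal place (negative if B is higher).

27.8 μg/mL

Regimen A: f = (1/2)^(19/25) ≈ 0.5905; Cmin,ss = (835/34)·f/(1−f) ≈ 35.414 μg/mL.
Regimen B: f = (1/2)^(62/25) ≈ 0.1792; Cmin,ss = (1192/34)·f/(1−f) ≈ 7.654 μg/mL.
Difference ≈ 35.414 − 7.654 ≈ 27.760 μg/mL.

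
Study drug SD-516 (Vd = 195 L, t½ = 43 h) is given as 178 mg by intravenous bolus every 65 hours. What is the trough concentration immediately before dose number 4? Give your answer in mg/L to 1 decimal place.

0.5 mg/L

f = (1/2)^(τ/t½) = (1/2)^(65/43) ≈ 0.3507.
C₀ = D/Vd = 178/195 ≈ 0.913 mg/L.
Before the 4th dose, 3 doses have been given. Superposition: Cmin = C₀·(f + f² + … + f^3).
≈ 0.913 × (0.3507 + 0.1230 + 0.0431) ≈ 0.913 × 0.5168 ≈ 0.472 mg/L.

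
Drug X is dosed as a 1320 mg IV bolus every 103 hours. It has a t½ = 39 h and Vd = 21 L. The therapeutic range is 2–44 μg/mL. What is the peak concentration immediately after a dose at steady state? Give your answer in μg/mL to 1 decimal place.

k = ln2/t½ = ln2/39 ≈ 0.017773 h⁻¹; fraction remaining f = e^(−kτ) = e^(−0.017773×103) ≈ 0.1603.
Accumulation ratio R = 1/(1 − f) ≈ 1/0.8397 ≈ 1.1909.
Each bolus raises the concentration by D/Vd = 1320/21 ≈ 62.857 μg/mL.
Steady-state peak Cmax,ss = C₀·R ≈ 62.857 × 1.1909 ≈ 74.856 μg/mL.
Peak 74.9 μg/mL vs MTC 44 μg/mL: exceeds toxic threshold.

74.9 μg/mL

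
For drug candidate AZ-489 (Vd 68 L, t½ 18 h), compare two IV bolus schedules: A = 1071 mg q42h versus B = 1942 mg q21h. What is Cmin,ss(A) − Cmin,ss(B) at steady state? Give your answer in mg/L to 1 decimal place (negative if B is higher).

Regimen A: f = (1/2)^(42/18) ≈ 0.1984; Cmin,ss = (1071/68)·f/(1−f) ≈ 3.898 mg/L.
Regimen B: f = (1/2)^(21/18) ≈ 0.4454; Cmin,ss = (1942/68)·f/(1−f) ≈ 22.936 mg/L.
Difference ≈ 3.898 − 22.936 ≈ -19.038 mg/L.

-19.0 mg/L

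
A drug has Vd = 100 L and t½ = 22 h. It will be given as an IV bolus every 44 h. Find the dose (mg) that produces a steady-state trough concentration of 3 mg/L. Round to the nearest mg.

τ/t½ = 44/22 ≈ 2, so f = (1/2)^(44/22) ≈ 0.250000.
Cmin,ss = (D/Vd)·f/(1−f), so D = Cmin,ss·Vd·(1−f)/f.
D = 3 × 100 × (1−f)/f ≈ 3 × 100 × 3.00000 ≈ 900.00 mg.

900 mg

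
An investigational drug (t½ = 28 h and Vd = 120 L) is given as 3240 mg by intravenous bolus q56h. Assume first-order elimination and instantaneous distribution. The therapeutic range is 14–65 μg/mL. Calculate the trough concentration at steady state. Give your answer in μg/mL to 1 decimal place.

The dosing interval is 2 half-lives, so f = 2^(−2) = 0.25.
At steady state, R = 1/(1 − 0.25) = 4/3.
Single-dose peak C₀ = D/Vd = 3240/120 = 27 μg/mL.
Steady-state peak Cmax,ss = C₀·R = 27 × 4/3 ≈ 36.000 μg/mL.
Steady-state trough Cmin,ss = Cmax,ss·f ≈ 36.000 × 0.25 ≈ 9.000 μg/mL.
Trough 9.0 μg/mL vs MEC 14 μg/mL: subtherapeutic.

9.0 μg/mL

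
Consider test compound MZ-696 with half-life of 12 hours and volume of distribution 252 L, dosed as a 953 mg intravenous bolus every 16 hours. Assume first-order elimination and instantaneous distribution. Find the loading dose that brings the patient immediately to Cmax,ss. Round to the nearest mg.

1580 mg

f = (1/2)^(16/12) ≈ 0.396850; accumulation ratio R = 1/(1−f) ≈ 1.65796.
Loading dose to hit Cmax,ss on first dose: D_load = D_maint·R ≈ 953 × 1.65796 ≈ 1580.04 mg.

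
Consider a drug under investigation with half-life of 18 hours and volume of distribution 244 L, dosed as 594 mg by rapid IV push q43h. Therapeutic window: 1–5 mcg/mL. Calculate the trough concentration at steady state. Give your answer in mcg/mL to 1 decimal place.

0.6 mcg/mL

Over one 43-h interval, 43/18 ≈ 2.3889 half-lives elapse, leaving f ≈ 0.1909 of each dose.
Single-dose peak C₀ = D/Vd = 594/244 ≈ 2.434 mcg/mL.
Steady-state trough Cmin,ss = C₀·f/(1−f) ≈ 2.434 × 0.1909/0.8091 ≈ 0.574 mcg/mL.
Trough 0.6 mcg/mL vs MEC 1 mcg/mL: subtherapeutic.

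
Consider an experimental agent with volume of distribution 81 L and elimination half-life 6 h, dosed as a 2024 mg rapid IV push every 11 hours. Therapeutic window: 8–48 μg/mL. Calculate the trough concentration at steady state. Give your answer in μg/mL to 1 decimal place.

9.7 μg/mL

τ/t½ = 11/6 ≈ 1.8333, so fraction remaining f = (1/2)^(11/6) ≈ 0.2806.
Each bolus raises the concentration by D/Vd = 2024/81 ≈ 24.988 μg/mL.
Steady-state trough Cmin,ss = C₀·f/(1−f) ≈ 24.988 × 0.2806/0.7194 ≈ 9.747 μg/mL.
Trough 9.7 μg/mL vs MEC 8 μg/mL: adequate.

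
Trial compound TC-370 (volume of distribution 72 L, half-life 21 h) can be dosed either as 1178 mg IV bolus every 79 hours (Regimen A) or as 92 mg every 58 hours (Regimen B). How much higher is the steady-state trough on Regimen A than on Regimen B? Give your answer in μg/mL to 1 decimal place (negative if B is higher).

1.1 μg/mL

Regimen A: f = (1/2)^(79/21) ≈ 0.0737; Cmin,ss = (1178/72)·f/(1−f) ≈ 1.302 μg/mL.
Regimen B: f = (1/2)^(58/21) ≈ 0.1474; Cmin,ss = (92/72)·f/(1−f) ≈ 0.221 μg/mL.
Difference ≈ 1.302 − 0.221 ≈ 1.081 μg/mL.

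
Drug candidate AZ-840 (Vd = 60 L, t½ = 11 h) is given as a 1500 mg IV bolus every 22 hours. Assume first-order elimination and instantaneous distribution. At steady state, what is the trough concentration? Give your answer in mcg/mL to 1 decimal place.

8.3 mcg/mL

τ = 22 h = 2 half-lives, so f = (1/2)^2 = 0.25.
Accumulation ratio R = 1/(1 − f) = 1/0.75 = 4/3.
Single-dose peak C₀ = D/Vd = 1500/60 = 25 mcg/mL.
Steady-state peak Cmax,ss = C₀·R = 25 × 4/3 ≈ 33.333 mcg/mL.
Steady-state trough Cmin,ss = Cmax,ss·f ≈ 33.333 × 0.25 ≈ 8.333 mcg/mL.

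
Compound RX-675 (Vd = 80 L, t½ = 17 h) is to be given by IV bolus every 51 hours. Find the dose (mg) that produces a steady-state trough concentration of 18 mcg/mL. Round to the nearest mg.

10080 mg

τ/t½ = 51/17 ≈ 3, so f = (1/2)^(51/17) ≈ 0.125000.
Cmin,ss = (D/Vd)·f/(1−f), so D = Cmin,ss·Vd·(1−f)/f.
D = 18 × 80 × (1−f)/f ≈ 18 × 80 × 7.00000 ≈ 10080.00 mg.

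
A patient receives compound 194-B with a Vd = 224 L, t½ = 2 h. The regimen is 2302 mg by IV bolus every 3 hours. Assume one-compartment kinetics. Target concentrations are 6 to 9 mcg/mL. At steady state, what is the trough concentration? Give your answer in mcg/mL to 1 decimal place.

τ/t½ = 3/2 ≈ 1.5, so fraction remaining f = (1/2)^(3/2) ≈ 0.3536.
At steady state, accumulation factor R = 1/(1 − e^(−kτ)) ≈ 1.5470.
Each bolus raises the concentration by D/Vd = 2302/224 ≈ 10.277 mcg/mL.
Steady-state peak Cmax,ss = C₀·R ≈ 10.277 × 1.5470 ≈ 15.899 mcg/mL.
One interval later, Cmin,ss = Cmax,ss·e^(−kτ) ≈ 15.899 × 0.3536 ≈ 5.622 mcg/mL.
Trough 5.6 mcg/mL vs MEC 6 mcg/mL: subtherapeutic.

5.6 mcg/mL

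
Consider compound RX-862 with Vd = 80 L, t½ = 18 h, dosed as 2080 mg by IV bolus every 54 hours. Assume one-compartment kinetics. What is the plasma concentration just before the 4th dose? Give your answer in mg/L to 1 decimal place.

3.7 mg/L

f = (1/2)^(τ/t½) = (1/2)^(54/18) ≈ 0.1250.
C₀ = D/Vd = 2080/80 ≈ 26.000 mg/L.
Before the 4th dose, 3 doses have been given. Superposition: Cmin = C₀·(f + f² + … + f^3).
≈ 26.000 × (0.1250 + 0.0156 + 0.0020) ≈ 26.000 × 0.1426 ≈ 3.708 mg/L.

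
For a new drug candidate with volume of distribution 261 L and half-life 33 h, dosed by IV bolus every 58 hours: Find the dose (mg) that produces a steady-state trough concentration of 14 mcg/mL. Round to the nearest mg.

τ/t½ = 58/33 ≈ 1.7576, so f = (1/2)^(58/33) ≈ 0.295745.
Cmin,ss = (D/Vd)·f/(1−f), so D = Cmin,ss·Vd·(1−f)/f.
D = 14 × 261 × (1−f)/f ≈ 14 × 261 × 2.38129 ≈ 8701.23 mg.

8701 mg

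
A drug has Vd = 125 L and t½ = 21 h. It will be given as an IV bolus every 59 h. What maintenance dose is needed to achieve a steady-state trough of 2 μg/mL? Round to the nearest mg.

1503 mg

τ/t½ = 59/21 ≈ 2.8095, so f = (1/2)^(59/21) ≈ 0.142643.
Cmin,ss = (D/Vd)·f/(1−f), so D = Cmin,ss·Vd·(1−f)/f.
D = 2 × 125 × (1−f)/f ≈ 2 × 125 × 6.01051 ≈ 1502.63 mg.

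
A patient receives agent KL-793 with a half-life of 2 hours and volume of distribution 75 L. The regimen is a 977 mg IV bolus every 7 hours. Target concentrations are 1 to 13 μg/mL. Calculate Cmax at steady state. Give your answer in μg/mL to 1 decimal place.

14.3 μg/mL

τ/t½ = 7/2 ≈ 3.5, so fraction remaining f = (1/2)^(7/2) ≈ 0.0884.
Accumulation ratio R = 1/(1 − f) ≈ 1/0.9116 ≈ 1.0970.
Single-dose peak C₀ = D/Vd = 977/75 ≈ 13.027 μg/mL.
Cmax,ss = C₀/(1 − f) ≈ 13.027/0.9116 ≈ 14.290 μg/mL.
Peak 14.3 μg/mL vs MTC 13 μg/mL: exceeds toxic threshold.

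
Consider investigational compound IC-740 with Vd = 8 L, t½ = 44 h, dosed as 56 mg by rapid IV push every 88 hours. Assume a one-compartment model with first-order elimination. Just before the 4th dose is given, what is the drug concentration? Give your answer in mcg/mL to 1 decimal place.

2.3 mcg/mL

f = (1/2)^(τ/t½) = (1/2)^(88/44) ≈ 0.2500.
C₀ = D/Vd = 56/8 ≈ 7.000 mcg/mL.
Before the 4th dose, 3 doses have been given. Superposition: Cmin = C₀·(f + f² + … + f^3).
≈ 7.000 × (0.2500 + 0.0625 + 0.0156) ≈ 7.000 × 0.3281 ≈ 2.297 mcg/mL.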